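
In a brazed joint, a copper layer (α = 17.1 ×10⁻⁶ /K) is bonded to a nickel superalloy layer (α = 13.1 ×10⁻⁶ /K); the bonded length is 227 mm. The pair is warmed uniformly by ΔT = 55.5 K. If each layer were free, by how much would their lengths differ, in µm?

50.4 µm

Δα = |17.1 − 13.1|×10⁻⁶/K = 4.00×10⁻⁶/K.
ΔL_mismatch = Δα·L·ΔT = 4.00×10⁻⁶ × 227.0 mm × 55.5 K = 50.4 µm.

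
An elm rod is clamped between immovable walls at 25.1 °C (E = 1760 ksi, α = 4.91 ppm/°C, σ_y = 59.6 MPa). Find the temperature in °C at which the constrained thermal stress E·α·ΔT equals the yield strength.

E = 1760 ksi = 12.13 GPa.
E·α·ΔT = 59.60 MPa ⇒ ΔT = 59.60 / (12.13×10³ × 4.91×10⁻⁶) = 1000 K.
T = 25.1 + 1000 = 1025 °C.

1030 °C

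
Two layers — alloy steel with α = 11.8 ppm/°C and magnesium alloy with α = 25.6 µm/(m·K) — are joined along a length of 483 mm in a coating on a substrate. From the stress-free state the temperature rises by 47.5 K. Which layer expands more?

magnesium alloy

α(alloy steel) = 11.8×10⁻⁶/K vs α(magnesium alloy) = 25.6×10⁻⁶/K.
Higher α expands more for the same ΔT: magnesium alloy.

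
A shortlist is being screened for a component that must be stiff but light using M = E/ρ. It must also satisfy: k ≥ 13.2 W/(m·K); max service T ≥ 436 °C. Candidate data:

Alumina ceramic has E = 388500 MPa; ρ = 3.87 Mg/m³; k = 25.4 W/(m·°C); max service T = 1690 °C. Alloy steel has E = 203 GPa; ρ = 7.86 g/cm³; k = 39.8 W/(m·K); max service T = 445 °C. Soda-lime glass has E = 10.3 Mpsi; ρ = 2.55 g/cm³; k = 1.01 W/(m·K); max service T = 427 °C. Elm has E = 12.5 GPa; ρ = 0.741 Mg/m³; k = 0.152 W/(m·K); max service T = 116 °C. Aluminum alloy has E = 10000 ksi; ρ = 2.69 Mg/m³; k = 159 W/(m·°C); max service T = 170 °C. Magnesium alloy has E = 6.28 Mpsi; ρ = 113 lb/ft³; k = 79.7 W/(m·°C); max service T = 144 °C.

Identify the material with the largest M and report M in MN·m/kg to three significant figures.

Screen on constraints: k ≥ 13.2 W/(m·K); max service T ≥ 436 °C. Survivors: alumina ceramic, alloy steel.
After converting to SI:
  alumina ceramic: E = 388.5 GPa, ρ = 3870 kg/m³
  alloy steel: E = 203.0 GPa, ρ = 7860 kg/m³
  alumina ceramic: M = 100 MN·m/kg
  alloy steel: M = 25.8 MN·m/kg
Highest index: alumina ceramic.

alumina ceramic, M = 100 MN·m/kg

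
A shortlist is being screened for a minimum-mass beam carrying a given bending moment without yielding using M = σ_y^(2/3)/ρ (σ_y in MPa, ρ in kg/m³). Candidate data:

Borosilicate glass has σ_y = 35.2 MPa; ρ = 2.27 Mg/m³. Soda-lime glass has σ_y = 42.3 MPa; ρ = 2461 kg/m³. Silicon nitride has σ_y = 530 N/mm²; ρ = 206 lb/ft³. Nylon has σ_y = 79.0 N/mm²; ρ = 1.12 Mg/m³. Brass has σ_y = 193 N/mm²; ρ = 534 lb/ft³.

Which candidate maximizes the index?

After converting to SI:
  borosilicate glass: σ_y = 35.20 MPa, ρ = 2270 kg/m³
  soda-lime glass: σ_y = 42.30 MPa, ρ = 2461 kg/m³
  silicon nitride: σ_y = 530.0 MPa, ρ = 3300 kg/m³
  nylon: σ_y = 79.00 MPa, ρ = 1120 kg/m³
  brass: σ_y = 193.0 MPa, ρ = 8554 kg/m³
  silicon nitride: M = 19.8×10⁻³
  nylon: M = 16.4×10⁻³
  soda-lime glass: M = 4.93×10⁻³
  borosilicate glass: M = 4.73×10⁻³
  brass: M = 3.90×10⁻³
Silicon nitride has the largest M.

silicon nitride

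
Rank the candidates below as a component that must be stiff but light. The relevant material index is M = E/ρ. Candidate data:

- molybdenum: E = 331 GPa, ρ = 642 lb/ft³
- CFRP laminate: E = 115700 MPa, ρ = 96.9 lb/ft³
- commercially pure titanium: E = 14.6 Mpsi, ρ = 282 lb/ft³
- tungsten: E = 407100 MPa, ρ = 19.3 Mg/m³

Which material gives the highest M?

Putting every candidate on a common basis:
  molybdenum: E = 331.0 GPa, ρ = 10280 kg/m³
  CFRP laminate: E = 115.7 GPa, ρ = 1552 kg/m³
  commercially pure titanium: E = 100.7 GPa, ρ = 4517 kg/m³
  tungsten: E = 407.1 GPa, ρ = 19300 kg/m³
  CFRP laminate: M = 74.5 MN·m/kg
  molybdenum: M = 32.2 MN·m/kg
  commercially pure titanium: M = 22.3 MN·m/kg
  tungsten: M = 21.1 MN·m/kg
CFRP laminate ranks first.

CFRP laminate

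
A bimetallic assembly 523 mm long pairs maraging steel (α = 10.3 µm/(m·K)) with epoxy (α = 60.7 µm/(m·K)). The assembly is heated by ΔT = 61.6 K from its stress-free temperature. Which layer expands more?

epoxy

α(maraging steel) = 10.3×10⁻⁶/K vs α(epoxy) = 60.7×10⁻⁶/K.
Higher α expands more for the same ΔT: epoxy.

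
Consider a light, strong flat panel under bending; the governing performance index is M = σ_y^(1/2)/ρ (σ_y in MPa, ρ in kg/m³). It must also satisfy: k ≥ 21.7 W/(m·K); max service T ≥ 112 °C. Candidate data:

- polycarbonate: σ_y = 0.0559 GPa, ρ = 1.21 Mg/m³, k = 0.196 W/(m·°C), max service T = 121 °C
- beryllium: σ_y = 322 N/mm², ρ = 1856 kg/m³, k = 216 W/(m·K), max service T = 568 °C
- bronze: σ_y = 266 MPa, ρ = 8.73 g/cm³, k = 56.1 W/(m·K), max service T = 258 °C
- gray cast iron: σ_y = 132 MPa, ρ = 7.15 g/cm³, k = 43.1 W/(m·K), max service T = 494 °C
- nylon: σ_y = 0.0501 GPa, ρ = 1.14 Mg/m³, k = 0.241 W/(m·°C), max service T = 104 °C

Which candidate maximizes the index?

beryllium

Screen on constraints: k ≥ 21.7 W/(m·K); max service T ≥ 112 °C. Survivors: beryllium, bronze, gray cast iron.
Convert each candidate to consistent units, then evaluate M:
  beryllium: σ_y = 322.0 MPa, ρ = 1856 kg/m³
  bronze: σ_y = 266.0 MPa, ρ = 8730 kg/m³
  gray cast iron: σ_y = 132.0 MPa, ρ = 7150 kg/m³
  beryllium: M = 9.67×10⁻³
  bronze: M = 1.87×10⁻³
  gray cast iron: M = 1.61×10⁻³
The maximum is for beryllium.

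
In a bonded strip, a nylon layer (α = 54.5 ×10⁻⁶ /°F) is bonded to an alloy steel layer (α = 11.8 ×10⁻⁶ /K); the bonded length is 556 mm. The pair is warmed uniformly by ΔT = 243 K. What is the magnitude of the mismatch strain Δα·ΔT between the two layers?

nylon: α = 54.5×10⁻⁶/°F × 9/5 = 98.1×10⁻⁶/K.
Δα = |98.1 − 11.8|×10⁻⁶/K = 86.3×10⁻⁶/K.
Mismatch strain = Δα·ΔT = 86.3×10⁻⁶ × 243.0 = 0.0210.

0.0210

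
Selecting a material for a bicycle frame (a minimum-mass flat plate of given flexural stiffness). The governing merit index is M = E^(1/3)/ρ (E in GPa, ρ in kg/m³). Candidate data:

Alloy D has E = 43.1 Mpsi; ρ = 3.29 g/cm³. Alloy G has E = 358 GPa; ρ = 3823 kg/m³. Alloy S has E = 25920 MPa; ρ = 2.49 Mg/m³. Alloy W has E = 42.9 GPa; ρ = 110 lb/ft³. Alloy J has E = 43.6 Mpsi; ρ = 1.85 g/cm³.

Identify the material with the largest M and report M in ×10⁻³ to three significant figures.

alloy J, M = 3.62×10⁻³

Putting every candidate on a common basis:
  alloy D: E = 297.2 GPa, ρ = 3290 kg/m³
  alloy G: E = 358.0 GPa, ρ = 3823 kg/m³
  alloy S: E = 25.92 GPa, ρ = 2490 kg/m³
  alloy W: E = 42.90 GPa, ρ = 1762 kg/m³
  alloy J: E = 300.6 GPa, ρ = 1850 kg/m³
  alloy J: M = 3.62×10⁻³
  alloy D: M = 2.03×10⁻³
  alloy W: M = 1.99×10⁻³
  alloy G: M = 1.86×10⁻³
  alloy S: M = 1.19×10⁻³
The maximum is for alloy J.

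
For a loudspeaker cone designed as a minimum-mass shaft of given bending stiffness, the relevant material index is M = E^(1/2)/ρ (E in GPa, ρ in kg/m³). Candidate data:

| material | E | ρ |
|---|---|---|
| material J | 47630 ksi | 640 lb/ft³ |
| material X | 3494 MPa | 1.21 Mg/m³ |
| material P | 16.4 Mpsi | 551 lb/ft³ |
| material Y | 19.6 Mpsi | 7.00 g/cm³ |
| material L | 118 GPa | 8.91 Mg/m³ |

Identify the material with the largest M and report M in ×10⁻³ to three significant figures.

Convert each candidate to consistent units, then evaluate M:
  material J: E = 328.4 GPa, ρ = 10250 kg/m³
  material X: E = 3.494 GPa, ρ = 1210 kg/m³
  material P: E = 113.1 GPa, ρ = 8826 kg/m³
  material Y: E = 135.1 GPa, ρ = 7000 kg/m³
  material L: E = 118.0 GPa, ρ = 8910 kg/m³
  material J: M = 1.77×10⁻³
  material Y: M = 1.66×10⁻³
  material X: M = 1.54×10⁻³
  material L: M = 1.22×10⁻³
  material P: M = 1.20×10⁻³
Highest index: material J.

material J, M = 1.77×10⁻³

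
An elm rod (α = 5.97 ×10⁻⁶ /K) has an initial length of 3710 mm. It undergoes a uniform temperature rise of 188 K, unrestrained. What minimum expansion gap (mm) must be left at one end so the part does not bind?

ΔL = α·L₀·ΔT = 5.97×10⁻⁶ × 3710 mm × 188.0 K = 4.16 mm.

4.16 mm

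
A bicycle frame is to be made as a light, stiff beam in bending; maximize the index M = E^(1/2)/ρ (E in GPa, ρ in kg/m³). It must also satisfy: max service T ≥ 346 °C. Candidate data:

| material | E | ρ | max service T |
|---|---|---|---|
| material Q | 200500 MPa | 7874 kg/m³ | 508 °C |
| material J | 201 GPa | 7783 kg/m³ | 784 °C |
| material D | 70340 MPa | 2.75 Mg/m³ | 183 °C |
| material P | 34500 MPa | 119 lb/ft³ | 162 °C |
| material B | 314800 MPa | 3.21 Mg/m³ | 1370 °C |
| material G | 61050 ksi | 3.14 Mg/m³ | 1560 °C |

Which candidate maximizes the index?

material G

Screen on constraints: max service T ≥ 346 °C. Survivors: material Q, material J, material B, material G.
After converting to SI:
  material Q: E = 200.5 GPa, ρ = 7874 kg/m³
  material J: E = 201.0 GPa, ρ = 7783 kg/m³
  material B: E = 314.8 GPa, ρ = 3210 kg/m³
  material G: E = 420.9 GPa, ρ = 3140 kg/m³
  material G: M = 6.53×10⁻³
  material B: M = 5.53×10⁻³
  material J: M = 1.82×10⁻³
  material Q: M = 1.80×10⁻³
The maximum is for material G.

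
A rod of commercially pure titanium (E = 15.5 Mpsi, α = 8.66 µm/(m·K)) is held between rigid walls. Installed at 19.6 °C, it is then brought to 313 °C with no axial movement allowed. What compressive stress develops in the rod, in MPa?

272 MPa

E = 15.5 Mpsi = 106.9 GPa.
ΔT = 293.4 K. Constrained thermal stress σ = E·α·ΔT = 106.9×10³ MPa × 8.66×10⁻⁶ × 293.4 = 272 MPa (compressive).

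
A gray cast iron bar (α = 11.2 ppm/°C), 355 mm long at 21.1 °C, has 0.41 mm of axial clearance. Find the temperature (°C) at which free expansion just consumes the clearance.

α·L₀·ΔT = 0.41 mm ⇒ ΔT = 0.41 / (11.2×10⁻⁶ × 355.0) = 103.1 K.
T = 21.1 + 103.1 = 124.2 °C.

124 °C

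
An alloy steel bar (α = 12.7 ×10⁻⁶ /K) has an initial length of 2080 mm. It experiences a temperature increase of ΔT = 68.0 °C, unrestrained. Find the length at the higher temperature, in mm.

ΔL = α·L₀·ΔT = 12.7×10⁻⁶ × 2080 mm × 68.00 K = 1.80 mm.
L = L₀ + ΔL = 2080 + 1.80 = 2081.8 mm.

2081.8 mm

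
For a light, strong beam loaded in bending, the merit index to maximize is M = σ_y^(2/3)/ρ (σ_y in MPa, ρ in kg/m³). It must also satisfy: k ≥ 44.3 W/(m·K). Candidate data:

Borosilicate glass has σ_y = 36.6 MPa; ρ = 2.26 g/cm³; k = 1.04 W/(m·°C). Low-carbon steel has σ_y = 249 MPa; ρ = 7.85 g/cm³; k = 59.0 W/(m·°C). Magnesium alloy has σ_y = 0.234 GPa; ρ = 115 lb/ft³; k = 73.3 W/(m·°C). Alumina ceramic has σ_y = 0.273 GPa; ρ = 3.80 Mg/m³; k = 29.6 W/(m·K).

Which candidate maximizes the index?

Screen on constraints: k ≥ 44.3 W/(m·K). Survivors: low-carbon steel, magnesium alloy.
In SI units:
  low-carbon steel: σ_y = 249.0 MPa, ρ = 7850 kg/m³
  magnesium alloy: σ_y = 234.0 MPa, ρ = 1842 kg/m³
  magnesium alloy: M = 20.6×10⁻³
  low-carbon steel: M = 5.04×10⁻³
Magnesium alloy has the largest M.

magnesium alloy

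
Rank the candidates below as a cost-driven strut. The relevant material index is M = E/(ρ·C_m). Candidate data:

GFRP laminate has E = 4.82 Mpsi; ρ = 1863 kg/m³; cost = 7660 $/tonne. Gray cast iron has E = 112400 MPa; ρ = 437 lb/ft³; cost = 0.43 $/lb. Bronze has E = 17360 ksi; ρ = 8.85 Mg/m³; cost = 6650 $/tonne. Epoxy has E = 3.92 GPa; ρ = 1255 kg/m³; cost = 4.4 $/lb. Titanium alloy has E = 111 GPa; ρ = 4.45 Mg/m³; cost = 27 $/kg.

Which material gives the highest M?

After converting to SI:
  GFRP laminate: E = 33.23 GPa, ρ = 1863 kg/m³, cost = 7.660 $/kg
  gray cast iron: E = 112.4 GPa, ρ = 7000 kg/m³, cost = 0.9480 $/kg
  bronze: E = 119.7 GPa, ρ = 8850 kg/m³, cost = 6.650 $/kg
  epoxy: E = 3.920 GPa, ρ = 1255 kg/m³, cost = 9.700 $/kg
  titanium alloy: E = 111.0 GPa, ρ = 4450 kg/m³, cost = 27.00 $/kg
  gray cast iron: M = 16.9 MN·m per $
  GFRP laminate: M = 2.33 MN·m per $
  bronze: M = 2.03 MN·m per $
  titanium alloy: M = 0.924 MN·m per $
  epoxy: M = 0.322 MN·m per $
Gray cast iron ranks first.

gray cast iron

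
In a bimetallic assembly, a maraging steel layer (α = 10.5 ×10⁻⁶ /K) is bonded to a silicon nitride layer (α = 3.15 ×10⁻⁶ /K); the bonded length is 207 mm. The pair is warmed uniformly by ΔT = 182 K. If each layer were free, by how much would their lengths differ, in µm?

Δα = |10.5 − 3.15|×10⁻⁶/K = 7.35×10⁻⁶/K.
ΔL_mismatch = Δα·L·ΔT = 7.35×10⁻⁶ × 207.0 mm × 182.0 K = 277 µm.

277 µm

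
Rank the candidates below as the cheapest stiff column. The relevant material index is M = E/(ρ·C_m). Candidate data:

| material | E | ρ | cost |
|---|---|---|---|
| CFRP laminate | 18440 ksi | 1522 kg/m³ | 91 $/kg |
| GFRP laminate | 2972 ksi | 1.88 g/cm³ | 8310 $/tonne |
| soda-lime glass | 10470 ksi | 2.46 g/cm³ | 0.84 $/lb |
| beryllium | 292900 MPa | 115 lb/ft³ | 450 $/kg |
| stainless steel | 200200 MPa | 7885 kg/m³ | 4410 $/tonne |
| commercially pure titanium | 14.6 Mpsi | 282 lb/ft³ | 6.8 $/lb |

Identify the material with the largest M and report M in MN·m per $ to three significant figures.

Putting every candidate on a common basis:
  CFRP laminate: E = 127.1 GPa, ρ = 1522 kg/m³, cost = 91.00 $/kg
  GFRP laminate: E = 20.49 GPa, ρ = 1880 kg/m³, cost = 8.310 $/kg
  soda-lime glass: E = 72.19 GPa, ρ = 2460 kg/m³, cost = 1.852 $/kg
  beryllium: E = 292.9 GPa, ρ = 1842 kg/m³, cost = 450.0 $/kg
  stainless steel: E = 200.2 GPa, ρ = 7885 kg/m³, cost = 4.410 $/kg
  commercially pure titanium: E = 100.7 GPa, ρ = 4517 kg/m³, cost = 14.99 $/kg
  soda-lime glass: M = 15.8 MN·m per $
  stainless steel: M = 5.76 MN·m per $
  commercially pure titanium: M = 1.49 MN·m per $
  GFRP laminate: M = 1.31 MN·m per $
  CFRP laminate: M = 0.918 MN·m per $
  beryllium: M = 0.353 MN·m per $
Soda-lime glass ranks first.

soda-lime glass, M = 15.8 MN·m per $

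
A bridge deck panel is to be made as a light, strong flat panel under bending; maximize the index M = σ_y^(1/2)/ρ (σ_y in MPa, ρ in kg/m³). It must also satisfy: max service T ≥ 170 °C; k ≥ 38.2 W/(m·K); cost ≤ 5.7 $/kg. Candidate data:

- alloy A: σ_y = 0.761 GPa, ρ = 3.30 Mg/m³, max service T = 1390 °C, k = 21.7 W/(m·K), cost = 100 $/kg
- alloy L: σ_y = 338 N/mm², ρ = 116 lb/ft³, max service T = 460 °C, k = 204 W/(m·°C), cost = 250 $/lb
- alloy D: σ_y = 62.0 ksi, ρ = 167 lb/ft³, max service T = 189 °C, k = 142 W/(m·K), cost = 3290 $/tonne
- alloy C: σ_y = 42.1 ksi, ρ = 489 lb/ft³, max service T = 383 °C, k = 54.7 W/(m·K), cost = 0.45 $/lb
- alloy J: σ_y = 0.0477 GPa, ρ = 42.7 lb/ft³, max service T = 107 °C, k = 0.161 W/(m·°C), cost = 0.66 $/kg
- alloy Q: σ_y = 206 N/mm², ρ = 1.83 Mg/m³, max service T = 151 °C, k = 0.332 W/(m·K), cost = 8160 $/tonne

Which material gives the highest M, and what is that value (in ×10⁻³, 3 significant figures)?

alloy D, M = 7.73×10⁻³

Screen on constraints: max service T ≥ 170 °C; k ≥ 38.2 W/(m·K); cost ≤ 5.7 $/kg. Survivors: alloy D, alloy C.
In SI units:
  alloy D: σ_y = 427.5 MPa, ρ = 2675 kg/m³
  alloy C: σ_y = 290.3 MPa, ρ = 7833 kg/m³
  alloy D: M = 7.73×10⁻³
  alloy C: M = 2.18×10⁻³
Alloy D has the largest M.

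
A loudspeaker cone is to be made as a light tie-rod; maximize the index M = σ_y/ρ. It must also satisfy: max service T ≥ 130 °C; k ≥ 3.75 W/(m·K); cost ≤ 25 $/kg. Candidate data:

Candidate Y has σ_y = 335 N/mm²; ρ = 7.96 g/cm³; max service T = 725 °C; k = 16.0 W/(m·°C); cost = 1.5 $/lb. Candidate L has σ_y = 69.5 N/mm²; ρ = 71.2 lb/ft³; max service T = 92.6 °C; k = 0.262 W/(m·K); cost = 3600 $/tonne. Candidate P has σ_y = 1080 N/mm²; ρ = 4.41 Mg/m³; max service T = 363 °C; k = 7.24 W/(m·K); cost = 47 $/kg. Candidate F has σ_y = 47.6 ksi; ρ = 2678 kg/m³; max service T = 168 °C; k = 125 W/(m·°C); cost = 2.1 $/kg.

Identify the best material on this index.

candidate F

Screen on constraints: max service T ≥ 130 °C; k ≥ 3.75 W/(m·K); cost ≤ 25 $/kg. Survivors: candidate Y, candidate F.
In SI units:
  candidate Y: σ_y = 335.0 MPa, ρ = 7960 kg/m³
  candidate F: σ_y = 328.2 MPa, ρ = 2678 kg/m³
  candidate F: M = 123 kN·m/kg
  candidate Y: M = 42.1 kN·m/kg
Highest index: candidate F.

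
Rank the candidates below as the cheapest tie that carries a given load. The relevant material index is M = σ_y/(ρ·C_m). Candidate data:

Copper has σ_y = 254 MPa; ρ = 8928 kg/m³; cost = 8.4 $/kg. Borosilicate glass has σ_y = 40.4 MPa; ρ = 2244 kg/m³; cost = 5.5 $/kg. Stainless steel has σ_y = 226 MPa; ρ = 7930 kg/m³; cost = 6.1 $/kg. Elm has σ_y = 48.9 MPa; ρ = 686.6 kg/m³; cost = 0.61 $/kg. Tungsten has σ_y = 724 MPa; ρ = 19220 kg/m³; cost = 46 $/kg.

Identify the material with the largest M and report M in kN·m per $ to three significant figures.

Computing M directly (units already consistent):
  elm: M = 117 kN·m per $
  stainless steel: M = 4.67 kN·m per $
  copper: M = 3.39 kN·m per $
  borosilicate glass: M = 3.27 kN·m per $
  tungsten: M = 0.819 kN·m per $
Elm ranks first.

elm, M = 117 kN·m per $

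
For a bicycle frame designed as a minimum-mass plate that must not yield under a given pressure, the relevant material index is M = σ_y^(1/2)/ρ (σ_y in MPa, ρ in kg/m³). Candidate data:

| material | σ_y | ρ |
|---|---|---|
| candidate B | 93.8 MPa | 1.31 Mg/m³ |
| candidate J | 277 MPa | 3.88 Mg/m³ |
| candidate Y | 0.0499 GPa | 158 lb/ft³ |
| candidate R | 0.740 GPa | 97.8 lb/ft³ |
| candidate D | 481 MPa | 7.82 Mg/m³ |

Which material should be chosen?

candidate R

After converting to SI:
  candidate B: σ_y = 93.80 MPa, ρ = 1310 kg/m³
  candidate J: σ_y = 277.0 MPa, ρ = 3880 kg/m³
  candidate Y: σ_y = 49.90 MPa, ρ = 2531 kg/m³
  candidate R: σ_y = 740.0 MPa, ρ = 1567 kg/m³
  candidate D: σ_y = 481.0 MPa, ρ = 7820 kg/m³
  candidate R: M = 17.4×10⁻³
  candidate B: M = 7.39×10⁻³
  candidate J: M = 4.29×10⁻³
  candidate D: M = 2.80×10⁻³
  candidate Y: M = 2.79×10⁻³
Highest index: candidate R.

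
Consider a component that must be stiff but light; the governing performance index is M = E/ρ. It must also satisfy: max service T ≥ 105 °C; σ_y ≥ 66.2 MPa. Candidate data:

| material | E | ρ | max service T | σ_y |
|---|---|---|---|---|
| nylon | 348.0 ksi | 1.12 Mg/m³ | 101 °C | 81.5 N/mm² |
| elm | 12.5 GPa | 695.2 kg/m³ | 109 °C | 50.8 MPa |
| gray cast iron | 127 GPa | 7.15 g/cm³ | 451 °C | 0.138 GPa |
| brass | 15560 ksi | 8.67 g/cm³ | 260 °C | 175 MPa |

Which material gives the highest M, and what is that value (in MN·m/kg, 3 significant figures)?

Screen on constraints: max service T ≥ 105 °C; σ_y ≥ 66.2 MPa. Survivors: gray cast iron, brass.
Normalizing units and computing the index:
  gray cast iron: E = 127.0 GPa, ρ = 7150 kg/m³
  brass: E = 107.3 GPa, ρ = 8670 kg/m³
  gray cast iron: M = 17.8 MN·m/kg
  brass: M = 12.4 MN·m/kg
Gray cast iron ranks first.

gray cast iron, M = 17.8 MN·m/kg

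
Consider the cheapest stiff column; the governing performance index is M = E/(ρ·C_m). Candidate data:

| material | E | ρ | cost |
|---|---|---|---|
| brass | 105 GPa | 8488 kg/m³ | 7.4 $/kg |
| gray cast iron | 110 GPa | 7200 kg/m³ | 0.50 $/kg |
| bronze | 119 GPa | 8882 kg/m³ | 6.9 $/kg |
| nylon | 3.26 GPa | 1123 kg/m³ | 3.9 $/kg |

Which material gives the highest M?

gray cast iron

Per-candidate index values:
  gray cast iron: M = 30.6 MN·m per $
  bronze: M = 1.94 MN·m per $
  brass: M = 1.67 MN·m per $
  nylon: M = 0.744 MN·m per $
Highest index: gray cast iron.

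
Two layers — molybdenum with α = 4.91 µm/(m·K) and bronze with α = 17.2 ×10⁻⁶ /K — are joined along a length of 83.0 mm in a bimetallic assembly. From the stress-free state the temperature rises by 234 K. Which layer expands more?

α(molybdenum) = 4.91×10⁻⁶/K vs α(bronze) = 17.2×10⁻⁶/K.
Higher α expands more for the same ΔT: bronze.

bronze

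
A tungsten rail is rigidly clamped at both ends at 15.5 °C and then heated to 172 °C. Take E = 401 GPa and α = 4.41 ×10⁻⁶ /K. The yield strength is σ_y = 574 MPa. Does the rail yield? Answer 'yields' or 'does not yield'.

ΔT = 156.5 K. Constrained thermal stress σ = E·α·ΔT = 401.0×10³ MPa × 4.41×10⁻⁶ × 156.5 = 277 MPa (compressive).
Compare to σ_y = 574 MPa: σ < σ_y, so it does not yield.

does not yield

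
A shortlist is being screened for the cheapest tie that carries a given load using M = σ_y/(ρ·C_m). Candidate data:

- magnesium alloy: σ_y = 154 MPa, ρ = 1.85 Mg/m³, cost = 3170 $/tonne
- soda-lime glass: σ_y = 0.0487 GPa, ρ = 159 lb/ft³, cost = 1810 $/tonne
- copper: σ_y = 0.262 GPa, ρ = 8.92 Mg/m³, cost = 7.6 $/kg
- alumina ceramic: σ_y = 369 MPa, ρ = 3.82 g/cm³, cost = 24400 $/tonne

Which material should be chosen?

Putting every candidate on a common basis:
  magnesium alloy: σ_y = 154.0 MPa, ρ = 1850 kg/m³, cost = 3.170 $/kg
  soda-lime glass: σ_y = 48.70 MPa, ρ = 2547 kg/m³, cost = 1.810 $/kg
  copper: σ_y = 262.0 MPa, ρ = 8920 kg/m³, cost = 7.600 $/kg
  alumina ceramic: σ_y = 369.0 MPa, ρ = 3820 kg/m³, cost = 24.40 $/kg
  magnesium alloy: M = 26.3 kN·m per $
  soda-lime glass: M = 10.6 kN·m per $
  alumina ceramic: M = 3.96 kN·m per $
  copper: M = 3.86 kN·m per $
Magnesium alloy has the largest M.

magnesium alloy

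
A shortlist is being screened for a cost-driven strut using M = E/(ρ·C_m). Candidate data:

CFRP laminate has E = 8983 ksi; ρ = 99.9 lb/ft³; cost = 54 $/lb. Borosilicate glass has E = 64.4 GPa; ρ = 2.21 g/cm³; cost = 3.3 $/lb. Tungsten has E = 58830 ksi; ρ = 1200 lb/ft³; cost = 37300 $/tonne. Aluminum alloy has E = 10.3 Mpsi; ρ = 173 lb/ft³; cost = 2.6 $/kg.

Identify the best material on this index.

aluminum alloy

Putting every candidate on a common basis:
  CFRP laminate: E = 61.94 GPa, ρ = 1600 kg/m³, cost = 119.0 $/kg
  borosilicate glass: E = 64.40 GPa, ρ = 2210 kg/m³, cost = 7.275 $/kg
  tungsten: E = 405.6 GPa, ρ = 19220 kg/m³, cost = 37.30 $/kg
  aluminum alloy: E = 71.02 GPa, ρ = 2771 kg/m³, cost = 2.600 $/kg
  aluminum alloy: M = 9.86 MN·m per $
  borosilicate glass: M = 4.01 MN·m per $
  tungsten: M = 0.566 MN·m per $
  CFRP laminate: M = 0.325 MN·m per $
Highest index: aluminum alloy.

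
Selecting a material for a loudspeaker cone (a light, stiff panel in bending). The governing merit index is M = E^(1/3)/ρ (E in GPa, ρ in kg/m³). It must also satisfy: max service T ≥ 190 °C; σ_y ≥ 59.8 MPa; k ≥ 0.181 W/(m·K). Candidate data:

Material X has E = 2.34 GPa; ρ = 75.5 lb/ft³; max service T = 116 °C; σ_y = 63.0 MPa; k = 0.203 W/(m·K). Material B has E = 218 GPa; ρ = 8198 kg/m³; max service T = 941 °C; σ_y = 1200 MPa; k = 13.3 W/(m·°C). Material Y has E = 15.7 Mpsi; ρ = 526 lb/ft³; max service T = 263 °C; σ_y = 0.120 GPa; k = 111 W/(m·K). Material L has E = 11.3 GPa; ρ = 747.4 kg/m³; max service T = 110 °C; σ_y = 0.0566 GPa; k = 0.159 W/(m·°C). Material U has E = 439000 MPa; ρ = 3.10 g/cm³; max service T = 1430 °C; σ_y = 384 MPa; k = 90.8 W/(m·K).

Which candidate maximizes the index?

Screen on constraints: max service T ≥ 190 °C; σ_y ≥ 59.8 MPa; k ≥ 0.181 W/(m·K). Survivors: material B, material Y, material U.
Putting every candidate on a common basis:
  material B: E = 218.0 GPa, ρ = 8198 kg/m³
  material Y: E = 108.2 GPa, ρ = 8426 kg/m³
  material U: E = 439.0 GPa, ρ = 3100 kg/m³
  material U: M = 2.45×10⁻³
  material B: M = 0.734×10⁻³
  material Y: M = 0.566×10⁻³
Material U has the largest M.

material U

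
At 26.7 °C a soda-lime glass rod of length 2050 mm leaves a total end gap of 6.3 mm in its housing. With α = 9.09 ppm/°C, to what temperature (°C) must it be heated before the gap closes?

α·L₀·ΔT = 6.3 mm ⇒ ΔT = 6.3 / (9.09×10⁻⁶ × 2050.0) = 338.1 K.
T = 26.7 + 338.1 = 364.8 °C.

365 °C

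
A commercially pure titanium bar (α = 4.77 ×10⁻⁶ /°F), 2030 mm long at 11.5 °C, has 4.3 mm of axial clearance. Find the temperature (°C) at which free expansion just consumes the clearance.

α = 4.77×10⁻⁶/°F × 9/5 = 8.59×10⁻⁶/K.
α·L₀·ΔT = 4.3 mm ⇒ ΔT = 4.3 / (8.59×10⁻⁶ × 2030.0) = 246.7 K.
T = 11.5 + 246.7 = 258.2 °C.

258 °C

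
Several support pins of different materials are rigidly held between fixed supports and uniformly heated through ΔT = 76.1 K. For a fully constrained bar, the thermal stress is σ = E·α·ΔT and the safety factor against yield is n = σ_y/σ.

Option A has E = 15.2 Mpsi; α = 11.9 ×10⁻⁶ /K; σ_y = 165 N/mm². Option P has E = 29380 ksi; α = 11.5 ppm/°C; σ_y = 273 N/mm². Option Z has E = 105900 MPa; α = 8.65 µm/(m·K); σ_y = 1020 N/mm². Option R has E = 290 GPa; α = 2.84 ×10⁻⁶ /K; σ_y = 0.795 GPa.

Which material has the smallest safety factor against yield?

option P

Per material, after unit conversion:
  option A: E = 104.8, α = 11.9, σ_y = 165.0 → σ = 94.9 MPa, n = 1.74
  option P: E = 202.6, α = 11.5, σ_y = 273.0 → σ = 177 MPa, n = 1.54
  option Z: E = 105.9, α = 8.65, σ_y = 1020 → σ = 69.7 MPa, n = 14.6
  option R: E = 290.0, α = 2.84, σ_y = 795.0 → σ = 62.7 MPa, n = 12.7
Smallest n: option P with n = 1.54.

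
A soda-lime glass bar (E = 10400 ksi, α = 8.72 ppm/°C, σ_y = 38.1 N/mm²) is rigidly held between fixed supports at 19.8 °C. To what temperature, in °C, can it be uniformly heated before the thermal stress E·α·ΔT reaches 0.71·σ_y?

E = 10400 ksi = 71.71 GPa.
σ_y = 38.1 N/mm² = 38.10 MPa.
E·α·ΔT = 27.05 MPa ⇒ ΔT = 27.05 / (71.71×10³ × 8.72×10⁻⁶) = 43.26 K.
T = 19.8 + 43.26 = 63.06 °C.

63.1 °C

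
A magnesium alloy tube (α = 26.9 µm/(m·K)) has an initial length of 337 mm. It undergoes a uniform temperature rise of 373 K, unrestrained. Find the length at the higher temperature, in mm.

340.38 mm

ΔL = α·L₀·ΔT = 26.9×10⁻⁶ × 337 mm × 373.0 K = 3.38 mm.
L = L₀ + ΔL = 337 + 3.38 = 340.38 mm.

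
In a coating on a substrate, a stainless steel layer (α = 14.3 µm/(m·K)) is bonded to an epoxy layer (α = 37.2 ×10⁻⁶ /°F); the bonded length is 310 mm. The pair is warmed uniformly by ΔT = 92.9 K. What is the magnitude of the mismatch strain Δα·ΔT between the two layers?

epoxy: α = 37.2×10⁻⁶/°F × 9/5 = 67.0×10⁻⁶/K.
Δα = |14.3 − 67.0|×10⁻⁶/K = 52.7×10⁻⁶/K.
Mismatch strain = Δα·ΔT = 52.7×10⁻⁶ × 92.9 = 4.89×10⁻³.

4.89×10⁻³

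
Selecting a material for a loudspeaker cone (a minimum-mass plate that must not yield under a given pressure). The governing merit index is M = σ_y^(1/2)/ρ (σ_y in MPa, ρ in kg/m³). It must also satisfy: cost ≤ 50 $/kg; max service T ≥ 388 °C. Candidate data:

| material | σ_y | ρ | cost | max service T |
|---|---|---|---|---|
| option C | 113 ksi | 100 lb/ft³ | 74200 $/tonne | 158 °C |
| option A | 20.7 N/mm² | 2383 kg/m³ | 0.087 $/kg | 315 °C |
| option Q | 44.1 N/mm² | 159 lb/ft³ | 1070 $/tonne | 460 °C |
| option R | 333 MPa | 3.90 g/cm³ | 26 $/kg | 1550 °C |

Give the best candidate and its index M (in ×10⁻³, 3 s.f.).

option R, M = 4.68×10⁻³

Screen on constraints: cost ≤ 50 $/kg; max service T ≥ 388 °C. Survivors: option Q, option R.
After converting to SI:
  option Q: σ_y = 44.10 MPa, ρ = 2547 kg/m³
  option R: σ_y = 333.0 MPa, ρ = 3900 kg/m³
  option R: M = 4.68×10⁻³
  option Q: M = 2.61×10⁻³
The maximum is for option R.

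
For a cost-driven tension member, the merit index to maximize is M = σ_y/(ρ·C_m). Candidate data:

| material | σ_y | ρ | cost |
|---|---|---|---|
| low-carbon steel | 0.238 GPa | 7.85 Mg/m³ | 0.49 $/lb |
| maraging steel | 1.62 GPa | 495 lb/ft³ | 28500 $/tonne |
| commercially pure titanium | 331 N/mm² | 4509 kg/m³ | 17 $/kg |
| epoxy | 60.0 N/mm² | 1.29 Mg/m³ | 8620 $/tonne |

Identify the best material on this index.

In SI units:
  low-carbon steel: σ_y = 238.0 MPa, ρ = 7850 kg/m³, cost = 1.080 $/kg
  maraging steel: σ_y = 1620 MPa, ρ = 7929 kg/m³, cost = 28.50 $/kg
  commercially pure titanium: σ_y = 331.0 MPa, ρ = 4509 kg/m³, cost = 17.00 $/kg
  epoxy: σ_y = 60.00 MPa, ρ = 1290 kg/m³, cost = 8.620 $/kg
  low-carbon steel: M = 28.1 kN·m per $
  maraging steel: M = 7.17 kN·m per $
  epoxy: M = 5.40 kN·m per $
  commercially pure titanium: M = 4.32 kN·m per $
Highest index: low-carbon steel.

low-carbon steel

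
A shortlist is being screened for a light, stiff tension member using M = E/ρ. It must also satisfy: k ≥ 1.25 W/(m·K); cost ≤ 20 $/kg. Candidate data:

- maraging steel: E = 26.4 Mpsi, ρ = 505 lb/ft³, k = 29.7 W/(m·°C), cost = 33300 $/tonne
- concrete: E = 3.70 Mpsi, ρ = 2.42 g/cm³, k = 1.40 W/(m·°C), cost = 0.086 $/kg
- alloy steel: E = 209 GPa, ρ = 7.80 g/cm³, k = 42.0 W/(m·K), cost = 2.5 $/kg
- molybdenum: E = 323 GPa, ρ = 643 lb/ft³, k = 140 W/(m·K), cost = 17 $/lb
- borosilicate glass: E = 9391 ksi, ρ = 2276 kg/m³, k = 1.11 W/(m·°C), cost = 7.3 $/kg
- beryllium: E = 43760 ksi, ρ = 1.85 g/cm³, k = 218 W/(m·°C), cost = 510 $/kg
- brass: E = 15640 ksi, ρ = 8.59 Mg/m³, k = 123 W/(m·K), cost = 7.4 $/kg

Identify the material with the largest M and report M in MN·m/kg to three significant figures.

alloy steel, M = 26.8 MN·m/kg

Screen on constraints: k ≥ 1.25 W/(m·K); cost ≤ 20 $/kg. Survivors: concrete, alloy steel, brass.
In SI units:
  concrete: E = 25.51 GPa, ρ = 2420 kg/m³
  alloy steel: E = 209.0 GPa, ρ = 7800 kg/m³
  brass: E = 107.8 GPa, ρ = 8590 kg/m³
  alloy steel: M = 26.8 MN·m/kg
  brass: M = 12.6 MN·m/kg
  concrete: M = 10.5 MN·m/kg
Alloy steel has the largest M.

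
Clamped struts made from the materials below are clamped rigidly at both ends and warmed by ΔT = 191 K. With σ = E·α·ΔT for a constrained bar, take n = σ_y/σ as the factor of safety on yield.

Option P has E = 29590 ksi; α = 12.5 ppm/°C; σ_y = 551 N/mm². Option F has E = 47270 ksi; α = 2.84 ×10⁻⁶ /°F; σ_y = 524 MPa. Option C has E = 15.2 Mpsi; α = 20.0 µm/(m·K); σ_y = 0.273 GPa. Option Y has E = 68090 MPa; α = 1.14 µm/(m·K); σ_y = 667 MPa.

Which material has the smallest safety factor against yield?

option C

Converting E to GPa, α to ×10⁻⁶/K, σ_y to MPa, then σ and n for each:
  option P: E = 204.0, α = 12.5, σ_y = 551.0 → σ = 487 MPa, n = 1.13
  option F: E = 325.9, α = 5.11, σ_y = 524.0 → σ = 318 MPa, n = 1.65
  option C: E = 104.8, α = 20.0, σ_y = 273.0 → σ = 400 MPa, n = 0.682
  option Y: E = 68.09, α = 1.14, σ_y = 667.0 → σ = 14.8 MPa, n = 45.0
Option C has the lowest safety factor, n = 0.682.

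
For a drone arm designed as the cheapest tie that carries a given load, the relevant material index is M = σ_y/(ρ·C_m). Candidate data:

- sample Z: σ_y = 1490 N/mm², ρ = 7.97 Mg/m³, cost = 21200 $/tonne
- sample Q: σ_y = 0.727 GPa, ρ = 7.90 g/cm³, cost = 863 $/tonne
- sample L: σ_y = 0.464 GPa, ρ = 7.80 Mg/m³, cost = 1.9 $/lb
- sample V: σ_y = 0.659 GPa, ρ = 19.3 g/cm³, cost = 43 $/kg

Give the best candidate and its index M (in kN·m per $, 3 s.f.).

In SI units:
  sample Z: σ_y = 1490 MPa, ρ = 7970 kg/m³, cost = 21.20 $/kg
  sample Q: σ_y = 727.0 MPa, ρ = 7900 kg/m³, cost = 0.8630 $/kg
  sample L: σ_y = 464.0 MPa, ρ = 7800 kg/m³, cost = 4.189 $/kg
  sample V: σ_y = 659.0 MPa, ρ = 19300 kg/m³, cost = 43.00 $/kg
  sample Q: M = 107 kN·m per $
  sample L: M = 14.2 kN·m per $
  sample Z: M = 8.82 kN·m per $
  sample V: M = 0.794 kN·m per $
Sample Q ranks first.

sample Q, M = 107 kN·m per $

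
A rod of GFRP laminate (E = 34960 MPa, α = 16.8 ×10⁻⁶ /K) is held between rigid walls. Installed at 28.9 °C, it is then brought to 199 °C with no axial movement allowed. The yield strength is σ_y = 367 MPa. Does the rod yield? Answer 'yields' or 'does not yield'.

E = 34960 MPa = 34.96 GPa.
ΔT = 170.1 K. Constrained thermal stress σ = E·α·ΔT = 34.96×10³ MPa × 16.8×10⁻⁶ × 170.1 = 99.9 MPa (compressive).
Compare to σ_y = 367 MPa: σ < σ_y, so it does not yield.

does not yield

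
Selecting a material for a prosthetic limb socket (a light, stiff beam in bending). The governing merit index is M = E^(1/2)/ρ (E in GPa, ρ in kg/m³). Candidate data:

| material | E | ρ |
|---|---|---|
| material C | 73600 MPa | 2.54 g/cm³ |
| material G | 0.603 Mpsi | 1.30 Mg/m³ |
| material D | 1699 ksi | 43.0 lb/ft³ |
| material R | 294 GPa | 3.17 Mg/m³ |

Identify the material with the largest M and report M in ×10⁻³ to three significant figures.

material R, M = 5.41×10⁻³

In SI units:
  material C: E = 73.60 GPa, ρ = 2540 kg/m³
  material G: E = 4.158 GPa, ρ = 1300 kg/m³
  material D: E = 11.71 GPa, ρ = 688.8 kg/m³
  material R: E = 294.0 GPa, ρ = 3170 kg/m³
  material R: M = 5.41×10⁻³
  material D: M = 4.97×10⁻³
  material C: M = 3.38×10⁻³
  material G: M = 1.57×10⁻³
Material R has the largest M.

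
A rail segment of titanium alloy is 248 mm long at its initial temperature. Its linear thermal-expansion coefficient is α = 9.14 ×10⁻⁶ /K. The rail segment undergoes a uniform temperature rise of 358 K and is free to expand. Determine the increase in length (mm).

0.811 mm

ΔL = α·L₀·ΔT = 9.14×10⁻⁶ × 248 mm × 358.0 K = 0.811 mm.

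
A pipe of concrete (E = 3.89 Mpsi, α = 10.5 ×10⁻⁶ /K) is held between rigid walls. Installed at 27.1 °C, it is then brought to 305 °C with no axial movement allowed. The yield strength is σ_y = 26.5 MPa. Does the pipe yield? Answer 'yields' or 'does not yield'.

E = 3.89 Mpsi = 26.82 GPa.
ΔT = 277.9 K. Constrained thermal stress σ = E·α·ΔT = 26.82×10³ MPa × 10.5×10⁻⁶ × 277.9 = 78.3 MPa (compressive).
Compare to σ_y = 26.5 MPa: σ ≥ σ_y, so it yields.

yields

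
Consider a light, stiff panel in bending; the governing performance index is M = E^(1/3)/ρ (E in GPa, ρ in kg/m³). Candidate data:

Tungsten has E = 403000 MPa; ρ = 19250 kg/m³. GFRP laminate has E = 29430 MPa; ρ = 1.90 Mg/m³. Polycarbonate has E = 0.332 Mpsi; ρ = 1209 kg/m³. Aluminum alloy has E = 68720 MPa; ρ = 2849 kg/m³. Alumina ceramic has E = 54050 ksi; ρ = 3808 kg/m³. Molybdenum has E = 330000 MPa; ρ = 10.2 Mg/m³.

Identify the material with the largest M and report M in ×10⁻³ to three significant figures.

alumina ceramic, M = 1.89×10⁻³

Normalizing units and computing the index:
  tungsten: E = 403.0 GPa, ρ = 19250 kg/m³
  GFRP laminate: E = 29.43 GPa, ρ = 1900 kg/m³
  polycarbonate: E = 2.289 GPa, ρ = 1209 kg/m³
  aluminum alloy: E = 68.72 GPa, ρ = 2849 kg/m³
  alumina ceramic: E = 372.7 GPa, ρ = 3808 kg/m³
  molybdenum: E = 330.0 GPa, ρ = 10200 kg/m³
  alumina ceramic: M = 1.89×10⁻³
  GFRP laminate: M = 1.62×10⁻³
  aluminum alloy: M = 1.44×10⁻³
  polycarbonate: M = 1.09×10⁻³
  molybdenum: M = 0.677×10⁻³
  tungsten: M = 0.384×10⁻³
The maximum is for alumina ceramic.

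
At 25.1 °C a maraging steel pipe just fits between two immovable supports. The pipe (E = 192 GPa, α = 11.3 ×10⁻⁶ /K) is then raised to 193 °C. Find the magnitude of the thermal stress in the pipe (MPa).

ΔT = 167.9 K. Constrained thermal stress σ = E·α·ΔT = 192.0×10³ MPa × 11.3×10⁻⁶ × 167.9 = 364 MPa (compressive).

364 MPa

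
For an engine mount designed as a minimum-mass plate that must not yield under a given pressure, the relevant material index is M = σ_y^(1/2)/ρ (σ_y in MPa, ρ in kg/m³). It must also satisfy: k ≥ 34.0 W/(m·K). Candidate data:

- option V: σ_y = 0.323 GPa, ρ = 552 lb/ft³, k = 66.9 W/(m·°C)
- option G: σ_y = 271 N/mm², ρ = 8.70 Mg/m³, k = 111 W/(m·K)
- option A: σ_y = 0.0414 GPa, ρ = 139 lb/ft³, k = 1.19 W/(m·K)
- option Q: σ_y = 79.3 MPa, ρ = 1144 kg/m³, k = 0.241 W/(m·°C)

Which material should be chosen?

Screen on constraints: k ≥ 34.0 W/(m·K). Survivors: option V, option G.
In SI units:
  option V: σ_y = 323.0 MPa, ρ = 8842 kg/m³
  option G: σ_y = 271.0 MPa, ρ = 8700 kg/m³
  option V: M = 2.03×10⁻³
  option G: M = 1.89×10⁻³
Highest index: option V.

option V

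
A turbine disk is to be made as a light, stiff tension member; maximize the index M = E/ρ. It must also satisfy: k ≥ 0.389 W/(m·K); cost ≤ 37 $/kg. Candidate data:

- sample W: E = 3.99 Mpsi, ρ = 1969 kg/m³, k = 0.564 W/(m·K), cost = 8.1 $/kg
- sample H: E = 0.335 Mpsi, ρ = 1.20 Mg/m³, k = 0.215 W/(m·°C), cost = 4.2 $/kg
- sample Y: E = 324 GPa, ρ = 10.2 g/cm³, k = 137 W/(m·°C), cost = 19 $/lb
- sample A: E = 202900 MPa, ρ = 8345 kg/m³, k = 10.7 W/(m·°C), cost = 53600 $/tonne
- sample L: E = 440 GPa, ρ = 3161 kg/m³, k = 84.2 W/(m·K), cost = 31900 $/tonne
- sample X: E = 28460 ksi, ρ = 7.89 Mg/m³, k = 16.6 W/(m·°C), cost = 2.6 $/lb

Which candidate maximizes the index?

Screen on constraints: k ≥ 0.389 W/(m·K); cost ≤ 37 $/kg. Survivors: sample W, sample L, sample X.
Convert each candidate to consistent units, then evaluate M:
  sample W: E = 27.51 GPa, ρ = 1969 kg/m³
  sample L: E = 440.0 GPa, ρ = 3161 kg/m³
  sample X: E = 196.2 GPa, ρ = 7890 kg/m³
  sample L: M = 139 MN·m/kg
  sample X: M = 24.9 MN·m/kg
  sample W: M = 14.0 MN·m/kg
Sample L ranks first.

sample L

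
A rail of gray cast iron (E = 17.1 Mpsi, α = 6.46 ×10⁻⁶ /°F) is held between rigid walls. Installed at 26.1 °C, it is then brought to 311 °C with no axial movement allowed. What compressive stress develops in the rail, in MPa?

391 MPa

E = 17.1 Mpsi = 117.9 GPa.
α = 6.46×10⁻⁶/°F × 9/5 = 11.6×10⁻⁶/K.
ΔT = 284.9 K. Constrained thermal stress σ = E·α·ΔT = 117.9×10³ MPa × 11.6×10⁻⁶ × 284.9 = 391 MPa (compressive).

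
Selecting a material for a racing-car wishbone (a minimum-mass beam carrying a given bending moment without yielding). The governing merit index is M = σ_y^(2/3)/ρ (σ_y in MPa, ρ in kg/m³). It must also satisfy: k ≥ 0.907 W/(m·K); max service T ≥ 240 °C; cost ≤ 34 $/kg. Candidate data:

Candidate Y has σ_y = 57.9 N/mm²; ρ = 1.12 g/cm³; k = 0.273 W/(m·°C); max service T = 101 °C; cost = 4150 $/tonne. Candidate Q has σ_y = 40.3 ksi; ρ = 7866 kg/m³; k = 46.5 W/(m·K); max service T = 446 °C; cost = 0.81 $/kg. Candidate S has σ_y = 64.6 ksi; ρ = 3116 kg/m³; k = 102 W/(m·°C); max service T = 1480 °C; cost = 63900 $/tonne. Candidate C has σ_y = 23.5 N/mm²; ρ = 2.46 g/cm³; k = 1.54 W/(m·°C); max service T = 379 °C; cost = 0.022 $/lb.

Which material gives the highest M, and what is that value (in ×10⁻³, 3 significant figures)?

candidate Q, M = 5.41×10⁻³

Screen on constraints: k ≥ 0.907 W/(m·K); max service T ≥ 240 °C; cost ≤ 34 $/kg. Survivors: candidate Q, candidate C.
Convert each candidate to consistent units, then evaluate M:
  candidate Q: σ_y = 277.9 MPa, ρ = 7866 kg/m³
  candidate C: σ_y = 23.50 MPa, ρ = 2460 kg/m³
  candidate Q: M = 5.41×10⁻³
  candidate C: M = 3.34×10⁻³
Candidate Q has the largest M.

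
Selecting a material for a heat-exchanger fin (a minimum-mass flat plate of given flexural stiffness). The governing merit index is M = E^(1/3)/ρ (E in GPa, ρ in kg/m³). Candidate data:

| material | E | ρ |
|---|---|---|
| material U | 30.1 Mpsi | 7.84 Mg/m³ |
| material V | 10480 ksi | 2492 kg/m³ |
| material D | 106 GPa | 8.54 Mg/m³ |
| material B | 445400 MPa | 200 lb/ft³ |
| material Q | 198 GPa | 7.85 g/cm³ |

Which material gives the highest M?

material B

After converting to SI:
  material U: E = 207.5 GPa, ρ = 7840 kg/m³
  material V: E = 72.26 GPa, ρ = 2492 kg/m³
  material D: E = 106.0 GPa, ρ = 8540 kg/m³
  material B: E = 445.4 GPa, ρ = 3204 kg/m³
  material Q: E = 198.0 GPa, ρ = 7850 kg/m³
  material B: M = 2.38×10⁻³
  material V: M = 1.67×10⁻³
  material U: M = 0.755×10⁻³
  material Q: M = 0.742×10⁻³
  material D: M = 0.554×10⁻³
Highest index: material B.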